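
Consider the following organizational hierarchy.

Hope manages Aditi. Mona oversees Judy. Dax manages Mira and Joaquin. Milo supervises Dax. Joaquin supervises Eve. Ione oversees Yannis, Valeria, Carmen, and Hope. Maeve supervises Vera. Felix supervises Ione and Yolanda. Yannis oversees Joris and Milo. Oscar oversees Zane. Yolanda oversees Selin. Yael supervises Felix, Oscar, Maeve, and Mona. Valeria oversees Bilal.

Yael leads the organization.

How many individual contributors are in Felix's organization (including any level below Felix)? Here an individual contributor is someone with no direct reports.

7

The people in Felix's organization with no one reporting to them are Selin, Bilal, Carmen, Aditi, Eve, Mira, Joris. That is 7.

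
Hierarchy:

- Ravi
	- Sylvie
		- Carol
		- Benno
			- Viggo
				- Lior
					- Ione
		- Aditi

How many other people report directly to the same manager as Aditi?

Aditi reports to Sylvie. Sylvie's other direct reports are Carol, Benno — 2 peers.

2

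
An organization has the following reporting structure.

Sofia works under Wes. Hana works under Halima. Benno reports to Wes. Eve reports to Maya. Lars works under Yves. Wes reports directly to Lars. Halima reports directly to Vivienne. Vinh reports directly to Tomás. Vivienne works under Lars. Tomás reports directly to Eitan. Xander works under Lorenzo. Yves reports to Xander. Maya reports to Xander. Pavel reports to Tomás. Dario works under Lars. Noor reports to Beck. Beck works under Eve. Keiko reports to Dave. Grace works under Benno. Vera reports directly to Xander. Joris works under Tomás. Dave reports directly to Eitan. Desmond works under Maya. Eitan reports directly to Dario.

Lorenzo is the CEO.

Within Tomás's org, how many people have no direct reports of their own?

The people in Tomás's organization with no one reporting to them are Pavel, Vinh, Joris. That is 3.

3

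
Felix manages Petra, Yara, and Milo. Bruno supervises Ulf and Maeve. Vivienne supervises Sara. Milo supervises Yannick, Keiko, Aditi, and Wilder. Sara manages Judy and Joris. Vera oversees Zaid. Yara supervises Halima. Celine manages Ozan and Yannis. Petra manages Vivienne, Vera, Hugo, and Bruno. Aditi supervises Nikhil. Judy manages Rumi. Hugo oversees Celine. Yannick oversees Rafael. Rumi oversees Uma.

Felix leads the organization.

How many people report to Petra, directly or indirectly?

Petra directly manages Bruno, Vivienne, Hugo, Vera. Under Bruno: Maeve, Ulf (2). Under Vivienne: Sara, Joris, Judy, Rumi, Uma (5). Under Hugo: Celine, Yannis, Ozan (3). Under Vera: Zaid (1). So Petra's organization is 4 direct reports plus everyone under them: 3 + 6 + 4 + 2 = 15.

15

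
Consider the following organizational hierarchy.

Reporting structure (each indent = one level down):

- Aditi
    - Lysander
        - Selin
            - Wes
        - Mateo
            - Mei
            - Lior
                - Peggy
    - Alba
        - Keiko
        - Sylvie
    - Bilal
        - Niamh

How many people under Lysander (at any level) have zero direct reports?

3

The people in Lysander's organization with no one reporting to them are Peggy, Mei, Wes. That is 3.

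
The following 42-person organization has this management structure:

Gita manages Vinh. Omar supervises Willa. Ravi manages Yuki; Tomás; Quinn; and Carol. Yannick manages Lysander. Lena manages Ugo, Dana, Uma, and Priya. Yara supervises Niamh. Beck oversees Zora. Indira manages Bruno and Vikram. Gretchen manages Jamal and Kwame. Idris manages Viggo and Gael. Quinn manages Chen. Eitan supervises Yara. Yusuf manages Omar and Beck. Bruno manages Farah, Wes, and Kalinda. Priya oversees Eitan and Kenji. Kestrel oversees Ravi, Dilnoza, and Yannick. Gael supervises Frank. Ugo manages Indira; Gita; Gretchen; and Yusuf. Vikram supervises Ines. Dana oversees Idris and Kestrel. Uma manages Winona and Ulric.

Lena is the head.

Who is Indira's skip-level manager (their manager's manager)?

Indira reports to Ugo, and Ugo reports to Lena. So Indira's skip-level manager is Lena.

Lena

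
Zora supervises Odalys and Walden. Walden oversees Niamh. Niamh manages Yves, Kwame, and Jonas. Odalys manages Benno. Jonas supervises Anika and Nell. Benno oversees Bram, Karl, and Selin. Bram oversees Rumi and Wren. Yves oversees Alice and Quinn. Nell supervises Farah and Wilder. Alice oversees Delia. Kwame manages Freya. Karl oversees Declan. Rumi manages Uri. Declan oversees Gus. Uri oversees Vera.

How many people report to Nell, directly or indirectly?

2

Nell directly manages Wilder, Farah. Wilder has no reports. Farah has no reports. So Nell's organization is 2 direct reports plus everyone under them: 1 + 1 = 2.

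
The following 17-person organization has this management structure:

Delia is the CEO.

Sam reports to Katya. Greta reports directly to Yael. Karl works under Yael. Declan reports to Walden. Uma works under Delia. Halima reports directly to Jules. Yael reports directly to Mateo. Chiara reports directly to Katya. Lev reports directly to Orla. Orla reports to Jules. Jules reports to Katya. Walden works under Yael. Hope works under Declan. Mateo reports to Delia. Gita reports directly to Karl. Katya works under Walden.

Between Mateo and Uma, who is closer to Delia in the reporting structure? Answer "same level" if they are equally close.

same level

Both Mateo and Uma are 1 level below Delia.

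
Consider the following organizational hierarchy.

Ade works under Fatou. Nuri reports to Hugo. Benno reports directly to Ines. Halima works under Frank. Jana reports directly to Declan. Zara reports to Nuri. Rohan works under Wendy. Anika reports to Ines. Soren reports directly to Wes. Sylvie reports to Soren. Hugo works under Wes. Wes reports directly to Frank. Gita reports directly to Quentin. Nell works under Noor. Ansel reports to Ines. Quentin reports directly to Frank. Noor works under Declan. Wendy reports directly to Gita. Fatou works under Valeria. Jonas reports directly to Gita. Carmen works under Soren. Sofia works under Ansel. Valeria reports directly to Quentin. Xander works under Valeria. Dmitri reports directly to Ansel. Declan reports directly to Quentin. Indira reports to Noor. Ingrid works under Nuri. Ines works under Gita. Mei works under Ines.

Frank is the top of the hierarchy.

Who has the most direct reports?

Ines

Direct-report counts: Frank has 3; Wes has 2; Soren has 2; Hugo has 1; Nuri has 2; Quentin has 3; Valeria has 2; Fatou has 1; Declan has 2; Noor has 2; Gita has 3; Wendy has 1; Ines has 4; Ansel has 2. The largest is 4, held by Ines.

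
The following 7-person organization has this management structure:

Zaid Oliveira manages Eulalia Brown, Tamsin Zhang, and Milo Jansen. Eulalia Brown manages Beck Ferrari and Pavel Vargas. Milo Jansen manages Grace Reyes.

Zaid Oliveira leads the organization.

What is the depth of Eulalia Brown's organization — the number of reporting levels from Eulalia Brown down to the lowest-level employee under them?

1

The longest chain under Eulalia Brown runs Eulalia Brown → Pavel Vargas, which is 1 level below Eulalia Brown.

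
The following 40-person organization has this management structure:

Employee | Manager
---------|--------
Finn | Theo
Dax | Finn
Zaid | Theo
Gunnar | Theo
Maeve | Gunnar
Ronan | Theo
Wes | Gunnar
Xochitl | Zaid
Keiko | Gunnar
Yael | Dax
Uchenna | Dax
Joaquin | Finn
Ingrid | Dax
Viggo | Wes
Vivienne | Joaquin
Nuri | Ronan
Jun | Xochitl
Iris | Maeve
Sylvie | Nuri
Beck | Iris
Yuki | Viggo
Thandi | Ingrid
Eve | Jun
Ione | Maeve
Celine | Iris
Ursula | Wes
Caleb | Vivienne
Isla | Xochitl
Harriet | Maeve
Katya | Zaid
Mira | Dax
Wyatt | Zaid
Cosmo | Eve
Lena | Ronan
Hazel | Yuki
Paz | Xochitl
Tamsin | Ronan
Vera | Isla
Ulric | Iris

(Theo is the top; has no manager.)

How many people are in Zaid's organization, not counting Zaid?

Zaid directly manages Xochitl, Katya, Wyatt. Under Xochitl: Paz, Isla, Vera, Jun, Eve, Cosmo (6). Katya has no reports. Wyatt has no reports. So Zaid's organization is 3 direct reports plus everyone under them: 7 + 1 + 1 = 9.

9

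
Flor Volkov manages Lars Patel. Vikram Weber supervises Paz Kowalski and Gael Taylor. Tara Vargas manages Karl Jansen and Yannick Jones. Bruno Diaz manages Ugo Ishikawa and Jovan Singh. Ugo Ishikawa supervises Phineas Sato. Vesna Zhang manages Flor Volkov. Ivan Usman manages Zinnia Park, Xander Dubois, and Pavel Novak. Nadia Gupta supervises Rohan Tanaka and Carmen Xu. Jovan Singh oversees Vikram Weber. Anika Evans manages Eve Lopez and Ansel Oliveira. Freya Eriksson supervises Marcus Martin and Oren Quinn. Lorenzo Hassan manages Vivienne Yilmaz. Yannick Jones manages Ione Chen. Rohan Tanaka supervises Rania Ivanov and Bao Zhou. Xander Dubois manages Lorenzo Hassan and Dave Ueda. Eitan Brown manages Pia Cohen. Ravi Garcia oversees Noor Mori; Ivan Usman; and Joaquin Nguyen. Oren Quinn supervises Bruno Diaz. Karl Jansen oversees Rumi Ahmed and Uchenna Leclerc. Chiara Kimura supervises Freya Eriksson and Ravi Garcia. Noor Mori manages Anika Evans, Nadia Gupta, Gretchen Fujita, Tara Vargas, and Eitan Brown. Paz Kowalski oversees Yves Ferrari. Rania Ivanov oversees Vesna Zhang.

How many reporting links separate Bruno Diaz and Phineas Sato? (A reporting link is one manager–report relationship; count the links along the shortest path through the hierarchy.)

Phineas Sato is in Bruno Diaz's organization: the chain from Phineas Sato up to Bruno Diaz is Phineas Sato → Ugo Ishikawa → Bruno Diaz, which is 2 links.

2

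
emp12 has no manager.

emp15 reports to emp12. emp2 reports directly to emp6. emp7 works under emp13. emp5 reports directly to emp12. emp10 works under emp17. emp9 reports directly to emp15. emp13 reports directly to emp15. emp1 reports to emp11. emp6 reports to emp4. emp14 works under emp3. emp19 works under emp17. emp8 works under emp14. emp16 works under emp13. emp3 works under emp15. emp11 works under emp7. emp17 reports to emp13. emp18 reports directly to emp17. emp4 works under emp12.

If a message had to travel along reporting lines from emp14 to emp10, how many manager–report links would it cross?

5

emp14 is 2 levels below emp15, and emp10 is 3 levels below emp15 (their lowest common manager). The shortest path runs up from emp14 to emp15 and back down to emp10: 2 + 3 = 5 links.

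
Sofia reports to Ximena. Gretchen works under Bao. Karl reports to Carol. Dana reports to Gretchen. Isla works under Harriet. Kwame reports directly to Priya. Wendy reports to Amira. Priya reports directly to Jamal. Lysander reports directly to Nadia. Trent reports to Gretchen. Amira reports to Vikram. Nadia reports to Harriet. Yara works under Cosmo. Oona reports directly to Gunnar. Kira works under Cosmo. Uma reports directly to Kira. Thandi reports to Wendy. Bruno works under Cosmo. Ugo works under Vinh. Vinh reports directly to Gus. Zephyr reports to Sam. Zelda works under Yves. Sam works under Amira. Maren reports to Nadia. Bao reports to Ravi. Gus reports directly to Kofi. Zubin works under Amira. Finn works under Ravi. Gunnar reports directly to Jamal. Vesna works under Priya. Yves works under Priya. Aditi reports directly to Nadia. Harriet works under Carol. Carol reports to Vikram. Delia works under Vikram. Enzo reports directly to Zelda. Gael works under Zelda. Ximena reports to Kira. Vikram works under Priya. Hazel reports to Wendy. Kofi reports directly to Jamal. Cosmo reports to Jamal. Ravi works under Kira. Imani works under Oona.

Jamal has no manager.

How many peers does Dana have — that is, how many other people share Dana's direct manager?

Dana reports to Gretchen. Gretchen's other direct reports are Trent — 1 peer.

1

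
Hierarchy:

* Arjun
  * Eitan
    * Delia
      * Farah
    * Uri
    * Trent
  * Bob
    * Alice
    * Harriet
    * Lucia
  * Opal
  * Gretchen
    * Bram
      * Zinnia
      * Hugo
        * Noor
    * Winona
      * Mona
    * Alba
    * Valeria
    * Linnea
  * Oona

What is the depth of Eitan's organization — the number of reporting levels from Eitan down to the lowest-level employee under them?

2

The longest chain under Eitan runs Eitan → Delia → Farah, which is 2 levels below Eitan.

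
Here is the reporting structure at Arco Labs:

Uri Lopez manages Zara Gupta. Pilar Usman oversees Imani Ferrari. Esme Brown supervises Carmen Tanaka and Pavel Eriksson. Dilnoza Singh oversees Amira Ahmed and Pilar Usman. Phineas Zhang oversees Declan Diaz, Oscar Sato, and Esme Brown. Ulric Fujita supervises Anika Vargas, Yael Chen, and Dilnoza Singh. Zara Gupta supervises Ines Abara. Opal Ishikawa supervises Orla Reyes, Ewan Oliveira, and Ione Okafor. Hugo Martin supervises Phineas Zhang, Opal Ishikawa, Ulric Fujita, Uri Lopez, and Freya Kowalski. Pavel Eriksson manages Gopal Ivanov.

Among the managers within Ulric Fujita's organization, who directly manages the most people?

Direct-report counts within Ulric Fujita's organization: Ulric Fujita has 3; Dilnoza Singh has 2; Pilar Usman has 1. The largest is 3, held by Ulric Fujita.

Ulric Fujita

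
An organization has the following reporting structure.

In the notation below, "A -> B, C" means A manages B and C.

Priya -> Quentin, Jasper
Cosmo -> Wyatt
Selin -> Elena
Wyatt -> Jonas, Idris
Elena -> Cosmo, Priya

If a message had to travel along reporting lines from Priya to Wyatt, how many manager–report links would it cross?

3

Priya is 1 level below Elena, and Wyatt is 2 levels below Elena (their lowest common manager). The shortest path runs up from Priya to Elena and back down to Wyatt: 1 + 2 = 3 links.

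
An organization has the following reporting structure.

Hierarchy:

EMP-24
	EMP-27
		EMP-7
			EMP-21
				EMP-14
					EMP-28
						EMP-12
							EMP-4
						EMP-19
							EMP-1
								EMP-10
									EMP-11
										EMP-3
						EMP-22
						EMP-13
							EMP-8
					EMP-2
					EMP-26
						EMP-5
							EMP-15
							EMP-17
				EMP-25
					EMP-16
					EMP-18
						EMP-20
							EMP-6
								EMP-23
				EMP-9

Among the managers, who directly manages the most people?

EMP-28

Direct-report counts: EMP-24 has 1; EMP-27 has 1; EMP-7 has 1; EMP-21 has 3; EMP-25 has 2; EMP-18 has 1; EMP-20 has 1; EMP-6 has 1; EMP-14 has 3; EMP-26 has 1; EMP-5 has 2; EMP-28 has 4; EMP-13 has 1; EMP-19 has 1; EMP-1 has 1; EMP-10 has 1; EMP-11 has 1; EMP-12 has 1. The largest is 4, held by EMP-28.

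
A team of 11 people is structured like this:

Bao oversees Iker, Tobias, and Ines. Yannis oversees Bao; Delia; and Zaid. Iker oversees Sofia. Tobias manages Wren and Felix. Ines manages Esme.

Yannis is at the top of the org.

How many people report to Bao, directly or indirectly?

Bao directly manages Iker, Tobias, Ines. Under Iker: Sofia (1). Under Tobias: Felix, Wren (2). Under Ines: Esme (1). So Bao's organization is 3 direct reports plus everyone under them: 2 + 3 + 2 = 7.

7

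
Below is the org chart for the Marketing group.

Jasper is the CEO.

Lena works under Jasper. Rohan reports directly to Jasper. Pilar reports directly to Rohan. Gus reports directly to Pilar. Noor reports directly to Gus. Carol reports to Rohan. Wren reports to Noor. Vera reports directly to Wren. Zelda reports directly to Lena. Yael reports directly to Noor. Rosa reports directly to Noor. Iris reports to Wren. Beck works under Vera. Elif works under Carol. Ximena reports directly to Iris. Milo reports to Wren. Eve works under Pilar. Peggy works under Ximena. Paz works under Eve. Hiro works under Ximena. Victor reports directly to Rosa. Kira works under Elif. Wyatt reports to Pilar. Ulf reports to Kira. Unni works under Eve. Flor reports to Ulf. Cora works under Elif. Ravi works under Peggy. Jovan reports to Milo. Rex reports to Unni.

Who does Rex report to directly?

Unni

Rex reports directly to Unni.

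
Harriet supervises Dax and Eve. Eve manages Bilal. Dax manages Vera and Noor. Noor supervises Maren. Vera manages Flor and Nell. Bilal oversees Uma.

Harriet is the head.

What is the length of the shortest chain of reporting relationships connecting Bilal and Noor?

4

Bilal is 2 levels below Harriet, and Noor is 2 levels below Harriet (their lowest common manager). The shortest path runs up from Bilal to Harriet and back down to Noor: 2 + 2 = 4 links.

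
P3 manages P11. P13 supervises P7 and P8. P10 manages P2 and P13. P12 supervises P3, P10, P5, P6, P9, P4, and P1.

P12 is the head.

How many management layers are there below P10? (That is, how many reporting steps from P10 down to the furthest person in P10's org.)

2

The longest chain under P10 runs P10 → P13 → P8, which is 2 levels below P10.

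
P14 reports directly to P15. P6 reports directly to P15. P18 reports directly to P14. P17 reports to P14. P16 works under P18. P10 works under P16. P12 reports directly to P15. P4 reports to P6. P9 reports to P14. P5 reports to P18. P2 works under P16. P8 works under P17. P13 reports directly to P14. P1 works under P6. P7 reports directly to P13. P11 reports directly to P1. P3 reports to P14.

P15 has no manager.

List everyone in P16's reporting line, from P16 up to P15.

P16 -> P18 -> P14 -> P15

P16 reports to P18. P18 reports to P14. P14 reports to P15. P15 is at the top.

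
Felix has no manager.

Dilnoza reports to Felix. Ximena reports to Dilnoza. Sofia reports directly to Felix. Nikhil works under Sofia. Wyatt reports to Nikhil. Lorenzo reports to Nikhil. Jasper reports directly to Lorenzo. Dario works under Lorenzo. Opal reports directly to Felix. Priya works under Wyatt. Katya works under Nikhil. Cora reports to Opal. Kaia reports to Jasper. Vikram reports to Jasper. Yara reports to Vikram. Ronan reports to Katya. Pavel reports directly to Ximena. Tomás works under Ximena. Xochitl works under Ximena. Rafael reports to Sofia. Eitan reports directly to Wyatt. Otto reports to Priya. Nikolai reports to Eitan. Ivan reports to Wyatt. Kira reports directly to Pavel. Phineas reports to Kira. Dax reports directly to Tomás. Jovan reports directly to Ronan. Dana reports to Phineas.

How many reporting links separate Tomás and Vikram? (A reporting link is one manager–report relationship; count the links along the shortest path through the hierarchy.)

8

Tomás is 3 levels below Felix, and Vikram is 5 levels below Felix (their lowest common manager). The shortest path runs up from Tomás to Felix and back down to Vikram: 3 + 5 = 8 links.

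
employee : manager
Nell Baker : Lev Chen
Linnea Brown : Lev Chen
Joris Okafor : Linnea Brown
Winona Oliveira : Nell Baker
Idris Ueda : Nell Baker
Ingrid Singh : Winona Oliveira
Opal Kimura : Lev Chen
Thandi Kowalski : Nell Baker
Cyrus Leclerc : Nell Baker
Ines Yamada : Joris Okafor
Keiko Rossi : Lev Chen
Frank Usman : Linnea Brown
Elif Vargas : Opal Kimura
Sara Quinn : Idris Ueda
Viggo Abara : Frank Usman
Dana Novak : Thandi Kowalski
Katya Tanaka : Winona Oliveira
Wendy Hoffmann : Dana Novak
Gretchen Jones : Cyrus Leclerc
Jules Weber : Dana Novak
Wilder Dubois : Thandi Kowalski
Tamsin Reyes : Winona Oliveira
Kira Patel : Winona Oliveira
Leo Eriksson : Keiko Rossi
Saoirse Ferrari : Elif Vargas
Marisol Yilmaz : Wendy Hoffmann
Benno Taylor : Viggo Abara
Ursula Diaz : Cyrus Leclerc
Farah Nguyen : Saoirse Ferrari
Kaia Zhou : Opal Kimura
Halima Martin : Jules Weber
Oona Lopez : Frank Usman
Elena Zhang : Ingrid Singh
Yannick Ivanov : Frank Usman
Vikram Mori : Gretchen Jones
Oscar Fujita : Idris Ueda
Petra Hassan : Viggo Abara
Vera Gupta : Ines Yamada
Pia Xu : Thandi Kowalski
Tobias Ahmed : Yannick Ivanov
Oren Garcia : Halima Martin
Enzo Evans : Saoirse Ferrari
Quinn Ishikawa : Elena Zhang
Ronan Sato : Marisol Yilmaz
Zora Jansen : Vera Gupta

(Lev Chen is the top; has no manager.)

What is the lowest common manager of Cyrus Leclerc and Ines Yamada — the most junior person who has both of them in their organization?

Cyrus Leclerc's chain of managers is Nell Baker, Lev Chen. Ines Yamada's chain of managers is Joris Okafor, Linnea Brown, Lev Chen. The first manager that appears in both chains is Lev Chen.

Lev Chen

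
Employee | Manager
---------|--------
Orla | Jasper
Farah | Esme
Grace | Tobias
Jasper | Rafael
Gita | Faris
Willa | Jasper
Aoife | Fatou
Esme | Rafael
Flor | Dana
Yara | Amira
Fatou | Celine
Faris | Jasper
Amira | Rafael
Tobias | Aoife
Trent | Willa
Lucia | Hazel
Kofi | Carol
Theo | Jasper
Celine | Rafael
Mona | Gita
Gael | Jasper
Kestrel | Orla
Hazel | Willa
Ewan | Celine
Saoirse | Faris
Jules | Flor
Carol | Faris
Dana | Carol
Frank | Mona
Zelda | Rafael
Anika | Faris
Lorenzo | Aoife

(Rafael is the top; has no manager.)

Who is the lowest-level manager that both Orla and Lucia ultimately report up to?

Orla's chain of managers is Jasper, Rafael. Lucia's chain of managers is Hazel, Willa, Jasper, Rafael. The first manager that appears in both chains is Jasper.

Jasper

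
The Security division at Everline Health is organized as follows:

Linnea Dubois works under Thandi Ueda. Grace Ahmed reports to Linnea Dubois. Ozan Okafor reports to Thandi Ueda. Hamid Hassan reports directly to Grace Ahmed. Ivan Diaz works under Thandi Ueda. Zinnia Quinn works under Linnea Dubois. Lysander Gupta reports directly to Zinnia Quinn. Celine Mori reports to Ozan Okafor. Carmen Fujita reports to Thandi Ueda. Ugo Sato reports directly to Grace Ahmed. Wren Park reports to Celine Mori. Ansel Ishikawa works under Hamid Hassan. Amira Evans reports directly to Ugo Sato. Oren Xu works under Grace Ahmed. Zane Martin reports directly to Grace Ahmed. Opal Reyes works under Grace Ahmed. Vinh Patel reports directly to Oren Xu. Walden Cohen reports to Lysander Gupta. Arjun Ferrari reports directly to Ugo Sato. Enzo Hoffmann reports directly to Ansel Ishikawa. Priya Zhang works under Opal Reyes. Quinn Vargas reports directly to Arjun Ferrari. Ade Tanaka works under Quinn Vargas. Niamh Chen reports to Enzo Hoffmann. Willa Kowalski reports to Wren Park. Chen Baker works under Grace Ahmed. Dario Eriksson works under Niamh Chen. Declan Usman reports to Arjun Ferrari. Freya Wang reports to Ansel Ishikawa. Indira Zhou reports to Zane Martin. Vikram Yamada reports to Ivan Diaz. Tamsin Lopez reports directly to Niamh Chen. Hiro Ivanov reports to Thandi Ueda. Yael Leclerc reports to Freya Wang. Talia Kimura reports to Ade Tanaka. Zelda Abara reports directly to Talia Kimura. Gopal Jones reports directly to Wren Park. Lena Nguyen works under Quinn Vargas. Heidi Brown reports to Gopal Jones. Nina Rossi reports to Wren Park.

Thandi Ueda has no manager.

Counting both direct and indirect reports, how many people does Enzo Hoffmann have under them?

Enzo Hoffmann directly manages Niamh Chen. Under Niamh Chen: Tamsin Lopez, Dario Eriksson (2). That's 3 in total.

3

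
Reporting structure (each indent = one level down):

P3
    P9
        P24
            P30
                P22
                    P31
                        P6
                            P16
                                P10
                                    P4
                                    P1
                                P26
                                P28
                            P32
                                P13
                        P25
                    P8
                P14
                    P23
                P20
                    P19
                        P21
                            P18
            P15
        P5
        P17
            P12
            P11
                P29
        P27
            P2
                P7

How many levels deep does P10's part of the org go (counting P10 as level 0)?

The longest chain under P10 runs P10 → P1, which is 1 level below P10.

1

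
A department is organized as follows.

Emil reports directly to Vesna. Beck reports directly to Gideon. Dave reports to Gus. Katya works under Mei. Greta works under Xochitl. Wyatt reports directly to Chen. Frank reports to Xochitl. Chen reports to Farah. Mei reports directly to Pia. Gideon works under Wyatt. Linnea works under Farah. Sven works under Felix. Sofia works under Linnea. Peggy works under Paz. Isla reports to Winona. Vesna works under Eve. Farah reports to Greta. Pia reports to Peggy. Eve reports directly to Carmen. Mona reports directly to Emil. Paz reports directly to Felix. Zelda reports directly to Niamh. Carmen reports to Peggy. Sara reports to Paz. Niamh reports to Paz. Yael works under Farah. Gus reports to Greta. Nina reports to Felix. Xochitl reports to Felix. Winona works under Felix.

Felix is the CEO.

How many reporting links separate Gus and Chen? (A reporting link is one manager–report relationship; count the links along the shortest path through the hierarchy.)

3

Gus is 1 level below Greta, and Chen is 2 levels below Greta (their lowest common manager). The shortest path runs up from Gus to Greta and back down to Chen: 1 + 2 = 3 links.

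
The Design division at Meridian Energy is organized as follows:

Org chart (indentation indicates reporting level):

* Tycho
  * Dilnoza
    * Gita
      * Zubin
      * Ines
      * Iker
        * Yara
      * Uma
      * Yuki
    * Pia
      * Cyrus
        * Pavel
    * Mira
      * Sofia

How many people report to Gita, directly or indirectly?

Gita directly manages Zubin, Ines, Iker, Uma, Yuki. Zubin has no reports. Ines has no reports. Under Iker: Yara (1). Uma has no reports. Yuki has no reports. So Gita's organization is 5 direct reports plus everyone under them: 1 + 1 + 2 + 1 + 1 = 6.

6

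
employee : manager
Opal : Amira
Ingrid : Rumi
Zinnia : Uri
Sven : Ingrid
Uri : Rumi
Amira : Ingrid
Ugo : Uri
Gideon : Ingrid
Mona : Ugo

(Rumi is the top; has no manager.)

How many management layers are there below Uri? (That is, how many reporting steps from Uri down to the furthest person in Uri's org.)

The longest chain under Uri runs Uri → Ugo → Mona, which is 2 levels below Uri.

2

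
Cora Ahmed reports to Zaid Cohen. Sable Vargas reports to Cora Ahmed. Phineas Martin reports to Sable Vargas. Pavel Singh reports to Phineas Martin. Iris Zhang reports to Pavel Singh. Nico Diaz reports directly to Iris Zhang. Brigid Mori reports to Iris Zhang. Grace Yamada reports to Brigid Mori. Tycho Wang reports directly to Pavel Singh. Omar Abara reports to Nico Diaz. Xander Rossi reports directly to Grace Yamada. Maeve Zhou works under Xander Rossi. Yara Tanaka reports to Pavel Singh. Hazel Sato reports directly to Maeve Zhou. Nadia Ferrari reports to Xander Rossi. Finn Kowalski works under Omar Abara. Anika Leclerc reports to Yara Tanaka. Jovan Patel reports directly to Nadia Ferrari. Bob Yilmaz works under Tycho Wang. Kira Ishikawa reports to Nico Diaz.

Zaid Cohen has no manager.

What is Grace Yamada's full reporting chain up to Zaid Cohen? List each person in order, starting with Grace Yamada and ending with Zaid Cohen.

Grace Yamada -> Brigid Mori -> Iris Zhang -> Pavel Singh -> Phineas Martin -> Sable Vargas -> Cora Ahmed -> Zaid Cohen

Grace Yamada reports to Brigid Mori. Brigid Mori reports to Iris Zhang. Iris Zhang reports to Pavel Singh. Pavel Singh reports to Phineas Martin. Phineas Martin reports to Sable Vargas. Sable Vargas reports to Cora Ahmed. Cora Ahmed reports to Zaid Cohen. Zaid Cohen is at the top.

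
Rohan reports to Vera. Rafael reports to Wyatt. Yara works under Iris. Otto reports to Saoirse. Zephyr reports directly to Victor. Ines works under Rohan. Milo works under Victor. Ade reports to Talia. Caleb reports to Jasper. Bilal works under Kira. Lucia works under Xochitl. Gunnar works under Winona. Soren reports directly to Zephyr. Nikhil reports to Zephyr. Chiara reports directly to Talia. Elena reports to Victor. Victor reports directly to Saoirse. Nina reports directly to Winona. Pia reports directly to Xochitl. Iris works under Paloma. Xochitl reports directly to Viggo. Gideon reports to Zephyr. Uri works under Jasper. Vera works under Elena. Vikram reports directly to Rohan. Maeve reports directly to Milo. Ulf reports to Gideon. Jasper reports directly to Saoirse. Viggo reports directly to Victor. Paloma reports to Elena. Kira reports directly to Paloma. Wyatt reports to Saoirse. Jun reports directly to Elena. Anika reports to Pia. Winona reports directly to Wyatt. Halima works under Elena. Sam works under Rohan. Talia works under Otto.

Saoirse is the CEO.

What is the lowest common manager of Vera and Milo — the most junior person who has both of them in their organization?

Victor

Vera's chain of managers is Elena, Victor, Saoirse. Milo's chain of managers is Victor, Saoirse. The first manager that appears in both chains is Victor.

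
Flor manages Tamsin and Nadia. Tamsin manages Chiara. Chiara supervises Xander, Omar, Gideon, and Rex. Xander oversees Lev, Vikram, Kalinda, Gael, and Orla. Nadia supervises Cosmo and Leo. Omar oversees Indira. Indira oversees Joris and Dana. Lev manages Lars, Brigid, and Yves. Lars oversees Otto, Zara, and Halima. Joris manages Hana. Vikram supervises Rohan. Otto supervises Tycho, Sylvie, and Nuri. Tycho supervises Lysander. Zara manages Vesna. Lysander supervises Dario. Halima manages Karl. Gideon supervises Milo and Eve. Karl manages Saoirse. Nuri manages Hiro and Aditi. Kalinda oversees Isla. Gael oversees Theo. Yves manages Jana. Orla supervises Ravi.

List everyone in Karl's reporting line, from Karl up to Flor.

Karl -> Halima -> Lars -> Lev -> Xander -> Chiara -> Tamsin -> Flor

Karl reports to Halima. Halima reports to Lars. Lars reports to Lev. Lev reports to Xander. Xander reports to Chiara. Chiara reports to Tamsin. Tamsin reports to Flor. Flor is at the top.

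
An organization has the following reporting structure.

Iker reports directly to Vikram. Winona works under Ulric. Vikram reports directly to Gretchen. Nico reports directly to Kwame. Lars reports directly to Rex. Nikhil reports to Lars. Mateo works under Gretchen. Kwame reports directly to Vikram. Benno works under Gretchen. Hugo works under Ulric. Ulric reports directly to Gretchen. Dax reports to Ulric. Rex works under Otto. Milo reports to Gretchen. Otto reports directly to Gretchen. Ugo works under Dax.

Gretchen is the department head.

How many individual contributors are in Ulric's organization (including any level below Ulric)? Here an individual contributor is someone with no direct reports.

The people in Ulric's organization with no one reporting to them are Hugo, Ugo, Winona. That is 3.

3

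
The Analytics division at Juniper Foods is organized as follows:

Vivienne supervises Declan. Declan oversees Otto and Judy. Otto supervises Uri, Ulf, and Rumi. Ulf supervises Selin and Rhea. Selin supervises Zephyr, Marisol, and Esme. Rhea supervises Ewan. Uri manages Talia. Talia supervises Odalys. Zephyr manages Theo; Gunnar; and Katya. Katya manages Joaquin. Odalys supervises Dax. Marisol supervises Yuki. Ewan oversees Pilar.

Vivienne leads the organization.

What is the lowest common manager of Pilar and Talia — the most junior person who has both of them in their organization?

Otto

Pilar's chain of managers is Ewan, Rhea, Ulf, Otto, Declan, Vivienne. Talia's chain of managers is Uri, Otto, Declan, Vivienne. The first manager that appears in both chains is Otto.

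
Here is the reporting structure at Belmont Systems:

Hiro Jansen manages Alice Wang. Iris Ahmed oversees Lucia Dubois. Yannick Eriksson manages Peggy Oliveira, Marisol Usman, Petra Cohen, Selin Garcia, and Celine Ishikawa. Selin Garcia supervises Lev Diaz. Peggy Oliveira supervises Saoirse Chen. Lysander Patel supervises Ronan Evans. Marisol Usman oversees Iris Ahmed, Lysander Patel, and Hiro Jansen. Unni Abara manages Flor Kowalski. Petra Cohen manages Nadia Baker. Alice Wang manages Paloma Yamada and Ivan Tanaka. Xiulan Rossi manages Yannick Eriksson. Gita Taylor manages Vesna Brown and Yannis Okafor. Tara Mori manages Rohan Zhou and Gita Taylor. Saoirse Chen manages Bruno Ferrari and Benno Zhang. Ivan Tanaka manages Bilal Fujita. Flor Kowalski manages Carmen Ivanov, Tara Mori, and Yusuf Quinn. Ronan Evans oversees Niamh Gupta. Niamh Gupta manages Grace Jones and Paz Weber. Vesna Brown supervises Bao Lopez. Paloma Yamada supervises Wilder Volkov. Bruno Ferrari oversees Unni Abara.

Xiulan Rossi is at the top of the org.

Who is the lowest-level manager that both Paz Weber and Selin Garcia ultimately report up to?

Paz Weber's chain of managers is Niamh Gupta, Ronan Evans, Lysander Patel, Marisol Usman, Yannick Eriksson, Xiulan Rossi. Selin Garcia's chain of managers is Yannick Eriksson, Xiulan Rossi. The first manager that appears in both chains is Yannick Eriksson.

Yannick Eriksson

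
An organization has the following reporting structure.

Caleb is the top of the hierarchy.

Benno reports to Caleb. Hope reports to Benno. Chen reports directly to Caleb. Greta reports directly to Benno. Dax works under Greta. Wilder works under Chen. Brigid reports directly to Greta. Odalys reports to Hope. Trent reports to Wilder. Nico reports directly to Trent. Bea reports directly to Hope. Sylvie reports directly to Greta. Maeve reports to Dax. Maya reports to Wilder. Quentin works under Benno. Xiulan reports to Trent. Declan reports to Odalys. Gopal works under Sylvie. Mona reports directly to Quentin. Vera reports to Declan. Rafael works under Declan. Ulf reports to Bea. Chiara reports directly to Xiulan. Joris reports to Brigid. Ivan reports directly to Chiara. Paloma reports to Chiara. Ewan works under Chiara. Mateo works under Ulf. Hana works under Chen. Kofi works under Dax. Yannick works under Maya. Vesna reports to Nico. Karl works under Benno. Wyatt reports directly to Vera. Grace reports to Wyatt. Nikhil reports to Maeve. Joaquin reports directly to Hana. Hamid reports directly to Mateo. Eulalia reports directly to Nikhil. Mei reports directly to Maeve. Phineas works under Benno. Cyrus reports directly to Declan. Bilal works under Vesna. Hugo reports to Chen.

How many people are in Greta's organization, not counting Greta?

10

Greta directly manages Dax, Brigid, Sylvie. Under Dax: Kofi, Maeve, Mei, Nikhil, Eulalia (5). Under Brigid: Joris (1). Under Sylvie: Gopal (1). So Greta's organization is 3 direct reports plus everyone under them: 6 + 2 + 2 = 10.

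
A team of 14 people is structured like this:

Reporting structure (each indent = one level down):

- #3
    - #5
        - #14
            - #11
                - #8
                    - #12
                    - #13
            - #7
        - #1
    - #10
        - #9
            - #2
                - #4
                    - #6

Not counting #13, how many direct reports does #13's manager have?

1

#13 reports to #8. #8's other direct reports are #12 — 1 peer.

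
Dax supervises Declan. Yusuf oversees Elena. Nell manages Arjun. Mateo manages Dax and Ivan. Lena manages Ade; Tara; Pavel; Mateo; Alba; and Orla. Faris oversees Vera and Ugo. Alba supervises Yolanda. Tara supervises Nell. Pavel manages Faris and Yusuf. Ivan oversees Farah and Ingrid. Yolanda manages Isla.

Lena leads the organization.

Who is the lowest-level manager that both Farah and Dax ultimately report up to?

Farah's chain of managers is Ivan, Mateo, Lena. Dax's chain of managers is Mateo, Lena. The first manager that appears in both chains is Mateo.

Mateo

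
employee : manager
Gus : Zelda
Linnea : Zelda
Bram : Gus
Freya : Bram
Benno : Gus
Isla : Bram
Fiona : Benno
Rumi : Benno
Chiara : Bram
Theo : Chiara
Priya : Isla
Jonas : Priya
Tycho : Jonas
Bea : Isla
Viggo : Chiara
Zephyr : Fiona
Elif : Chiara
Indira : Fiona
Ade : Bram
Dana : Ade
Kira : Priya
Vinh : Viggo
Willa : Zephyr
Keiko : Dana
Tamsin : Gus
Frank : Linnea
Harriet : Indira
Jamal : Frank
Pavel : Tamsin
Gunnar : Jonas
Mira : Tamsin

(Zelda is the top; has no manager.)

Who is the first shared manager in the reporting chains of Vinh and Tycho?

Bram

Vinh's chain of managers is Viggo, Chiara, Bram, Gus, Zelda. Tycho's chain of managers is Jonas, Priya, Isla, Bram, Gus, Zelda. The first manager that appears in both chains is Bram.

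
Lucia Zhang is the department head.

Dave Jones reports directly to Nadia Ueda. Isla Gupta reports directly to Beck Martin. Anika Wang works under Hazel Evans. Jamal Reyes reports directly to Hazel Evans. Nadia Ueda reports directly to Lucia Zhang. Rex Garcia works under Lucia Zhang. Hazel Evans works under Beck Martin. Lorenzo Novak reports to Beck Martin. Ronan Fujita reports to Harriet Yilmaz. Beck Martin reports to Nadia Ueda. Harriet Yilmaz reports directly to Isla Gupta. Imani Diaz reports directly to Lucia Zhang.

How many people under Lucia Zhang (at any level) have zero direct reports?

7

The people in Lucia Zhang's organization with no one reporting to them are Imani Diaz, Rex Garcia, Dave Jones, Lorenzo Novak, Ronan Fujita, Anika Wang, Jamal Reyes. That is 7.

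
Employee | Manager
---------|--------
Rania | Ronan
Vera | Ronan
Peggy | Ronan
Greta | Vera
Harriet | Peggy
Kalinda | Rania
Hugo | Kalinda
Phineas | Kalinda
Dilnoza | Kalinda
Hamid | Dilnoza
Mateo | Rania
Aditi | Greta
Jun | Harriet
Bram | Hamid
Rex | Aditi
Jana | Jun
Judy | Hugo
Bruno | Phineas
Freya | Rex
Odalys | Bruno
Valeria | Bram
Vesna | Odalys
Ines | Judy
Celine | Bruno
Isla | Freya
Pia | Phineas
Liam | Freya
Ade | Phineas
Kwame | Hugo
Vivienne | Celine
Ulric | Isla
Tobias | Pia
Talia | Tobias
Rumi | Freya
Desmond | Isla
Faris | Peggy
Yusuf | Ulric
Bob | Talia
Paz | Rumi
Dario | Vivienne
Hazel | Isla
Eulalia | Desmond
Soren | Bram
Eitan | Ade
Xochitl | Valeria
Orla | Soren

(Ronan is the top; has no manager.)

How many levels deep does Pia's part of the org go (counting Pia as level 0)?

The longest chain under Pia runs Pia → Tobias → Talia → Bob, which is 3 levels below Pia.

3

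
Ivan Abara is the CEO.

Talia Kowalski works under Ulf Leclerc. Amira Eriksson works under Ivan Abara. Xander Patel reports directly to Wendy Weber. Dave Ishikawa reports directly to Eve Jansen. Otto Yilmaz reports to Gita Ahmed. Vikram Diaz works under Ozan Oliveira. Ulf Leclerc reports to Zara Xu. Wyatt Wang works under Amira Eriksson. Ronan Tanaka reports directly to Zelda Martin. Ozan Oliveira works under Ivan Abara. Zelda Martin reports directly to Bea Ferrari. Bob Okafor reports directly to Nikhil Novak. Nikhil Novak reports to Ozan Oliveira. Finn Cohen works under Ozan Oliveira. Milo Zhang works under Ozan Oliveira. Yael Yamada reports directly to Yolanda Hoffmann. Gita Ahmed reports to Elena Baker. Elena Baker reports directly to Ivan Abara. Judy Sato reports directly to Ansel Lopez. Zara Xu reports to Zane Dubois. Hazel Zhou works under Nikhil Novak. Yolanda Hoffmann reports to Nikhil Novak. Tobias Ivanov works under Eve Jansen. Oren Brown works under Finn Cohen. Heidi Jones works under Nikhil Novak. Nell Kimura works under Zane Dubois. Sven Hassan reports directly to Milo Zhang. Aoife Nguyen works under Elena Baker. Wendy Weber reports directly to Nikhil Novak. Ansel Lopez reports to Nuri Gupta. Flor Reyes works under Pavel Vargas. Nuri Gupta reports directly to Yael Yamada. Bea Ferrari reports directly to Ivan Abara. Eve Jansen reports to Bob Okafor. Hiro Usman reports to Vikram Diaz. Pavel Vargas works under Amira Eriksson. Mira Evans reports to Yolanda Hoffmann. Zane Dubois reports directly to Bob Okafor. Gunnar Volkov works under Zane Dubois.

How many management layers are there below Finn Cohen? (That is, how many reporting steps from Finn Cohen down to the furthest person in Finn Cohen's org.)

1

The longest chain under Finn Cohen runs Finn Cohen → Oren Brown, which is 1 level below Finn Cohen.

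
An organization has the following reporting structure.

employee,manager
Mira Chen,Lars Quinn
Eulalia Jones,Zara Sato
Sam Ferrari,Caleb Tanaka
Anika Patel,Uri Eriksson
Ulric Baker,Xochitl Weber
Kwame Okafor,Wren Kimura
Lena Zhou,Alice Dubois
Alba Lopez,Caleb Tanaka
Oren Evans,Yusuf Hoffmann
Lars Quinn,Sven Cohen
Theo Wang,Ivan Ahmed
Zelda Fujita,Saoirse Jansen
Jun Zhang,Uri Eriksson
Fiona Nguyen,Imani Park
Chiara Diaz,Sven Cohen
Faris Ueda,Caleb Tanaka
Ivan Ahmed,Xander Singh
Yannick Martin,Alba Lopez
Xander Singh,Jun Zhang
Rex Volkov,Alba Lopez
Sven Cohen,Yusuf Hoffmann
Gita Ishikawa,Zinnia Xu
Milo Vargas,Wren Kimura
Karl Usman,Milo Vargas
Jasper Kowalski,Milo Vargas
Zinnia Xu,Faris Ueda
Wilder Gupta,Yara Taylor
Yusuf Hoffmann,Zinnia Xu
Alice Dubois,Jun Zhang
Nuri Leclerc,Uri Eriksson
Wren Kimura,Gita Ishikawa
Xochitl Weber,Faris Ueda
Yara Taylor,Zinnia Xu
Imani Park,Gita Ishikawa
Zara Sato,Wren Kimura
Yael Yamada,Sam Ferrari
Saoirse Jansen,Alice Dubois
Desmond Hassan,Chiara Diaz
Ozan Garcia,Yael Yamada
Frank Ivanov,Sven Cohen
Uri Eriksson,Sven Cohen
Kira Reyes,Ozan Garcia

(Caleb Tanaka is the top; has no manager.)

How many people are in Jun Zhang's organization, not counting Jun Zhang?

7

Jun Zhang directly manages Xander Singh, Alice Dubois. Under Xander Singh: Ivan Ahmed, Theo Wang (2). Under Alice Dubois: Lena Zhou, Saoirse Jansen, Zelda Fujita (3). So Jun Zhang's organization is 2 direct reports plus everyone under them: 3 + 4 = 7.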